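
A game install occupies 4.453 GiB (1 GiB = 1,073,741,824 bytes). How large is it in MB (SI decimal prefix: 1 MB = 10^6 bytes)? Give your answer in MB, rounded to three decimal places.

4.453 GiB = 4.453 × 2^30 bytes = 4,781,372,342.272 bytes
1 MB = 10^6 bytes = 1,000,000 bytes
4,781,372,342.272 / 1,000,000 = 4,781.372 MB

4,781.372 MB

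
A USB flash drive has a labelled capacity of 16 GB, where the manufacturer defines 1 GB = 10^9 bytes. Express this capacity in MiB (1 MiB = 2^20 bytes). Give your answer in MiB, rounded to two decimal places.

16 GB × 1,000,000,000 bytes/GB = 16,000,000,000 bytes
1 MiB = 2^20 bytes = 1,048,576 bytes
16,000,000,000 / 1,048,576 = 15,258.79 MiB

15,258.79 MiB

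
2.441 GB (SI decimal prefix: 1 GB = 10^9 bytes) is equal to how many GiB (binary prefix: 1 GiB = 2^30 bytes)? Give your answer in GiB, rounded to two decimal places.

2.441 GB = 2.441 × 10^9 bytes = 2,441,000,000 bytes
1 GiB = 1,073,741,824 bytes
2,441,000,000 / 1,073,741,824 = 2.27 GiB

2.27 GiB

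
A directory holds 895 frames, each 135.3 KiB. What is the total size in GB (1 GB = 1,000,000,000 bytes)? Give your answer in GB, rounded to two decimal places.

0.12 GB

Total = 895 × 135.3 KiB = 121093.5 KiB
= 121093.5 × 1,024 bytes = 123,999,744 bytes
1 GB = 1,000,000,000 bytes
123,999,744 / 1,000,000,000 = 0.12 GB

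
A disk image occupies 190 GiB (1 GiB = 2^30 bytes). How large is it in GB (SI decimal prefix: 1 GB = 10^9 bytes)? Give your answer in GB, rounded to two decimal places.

190 GiB = 190 × 2^30 bytes = 204,010,946,560 bytes
1 GB = 1,000,000,000 bytes
204,010,946,560 / 1,000,000,000 = 204.01 GB

204.01 GB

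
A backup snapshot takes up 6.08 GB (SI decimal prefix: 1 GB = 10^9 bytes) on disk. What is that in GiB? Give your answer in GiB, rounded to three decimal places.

5.662 GiB

6.08 GB = 6.08 × 10^9 bytes = 6,080,000,000 bytes
1 GiB = 1,073,741,824 bytes
6,080,000,000 / 1,073,741,824 = 5.662 GiB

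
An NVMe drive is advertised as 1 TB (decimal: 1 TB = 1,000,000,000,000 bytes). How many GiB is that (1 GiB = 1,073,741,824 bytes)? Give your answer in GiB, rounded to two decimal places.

931.32 GiB

1 TB × 1,000,000,000,000 bytes/TB = 1,000,000,000,000 bytes
1 GiB = 1,073,741,824 bytes
1,000,000,000,000 / 1,073,741,824 = 931.32 GiB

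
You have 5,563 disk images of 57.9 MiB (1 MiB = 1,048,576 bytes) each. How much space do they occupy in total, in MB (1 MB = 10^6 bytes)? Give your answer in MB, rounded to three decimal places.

337,743.918 MB

Total = 5,563 × 57.9 MiB = 322097.7 MiB
= 322097.7 × 1,048,576 bytes = 337,743,917,875.2 bytes
1 MB = 1,000,000 bytes
337,743,917,875.2 / 1,000,000 = 337,743.918 MB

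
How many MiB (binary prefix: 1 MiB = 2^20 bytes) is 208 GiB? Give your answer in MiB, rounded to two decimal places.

208 GiB × 1,073,741,824 bytes/GiB = 223,338,299,392 bytes
1 MiB = 1,048,576 bytes
223,338,299,392 / 1,048,576 = 212,992.00 MiB

212,992.00 MiB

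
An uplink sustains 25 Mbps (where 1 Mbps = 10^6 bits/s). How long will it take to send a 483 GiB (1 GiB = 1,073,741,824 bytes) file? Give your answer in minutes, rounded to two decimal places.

483 GiB = 518,617,300,992 bytes = 4,148,938,407,936 bits
25 Mbps = 25,000,000 bits/s
time = 4,148,938,407,936 / 25,000,000 = 165,957.536 s
165,957.536 s / 60 = 2,765.96 minutes

2,765.96 minutes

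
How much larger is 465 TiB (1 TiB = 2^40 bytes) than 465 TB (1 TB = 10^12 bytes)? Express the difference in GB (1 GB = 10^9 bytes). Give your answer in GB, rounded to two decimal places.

46,272.91 GB

465 TiB = 465 × 1,099,511,627,776 = 511,272,906,915,840 bytes
465 TB = 465 × 1,000,000,000,000 = 465,000,000,000,000 bytes
difference = 46,272,906,915,840 bytes
46,272,906,915,840 / 1,000,000,000 = 46,272.91 GB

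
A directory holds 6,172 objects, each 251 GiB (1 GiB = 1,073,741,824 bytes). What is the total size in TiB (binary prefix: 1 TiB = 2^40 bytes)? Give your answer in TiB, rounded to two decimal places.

1,512.86 TiB

Total = 6,172 × 251 GiB = 1,549,172 GiB
= 1,549,172 × 1,073,741,824 bytes = 1,663,410,768,969,728 bytes
1 TiB = 1,099,511,627,776 bytes
1,663,410,768,969,728 / 1,099,511,627,776 = 1,512.86 TiB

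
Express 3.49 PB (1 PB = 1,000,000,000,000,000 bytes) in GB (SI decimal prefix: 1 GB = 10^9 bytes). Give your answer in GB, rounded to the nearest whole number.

3,490,000 GB

3.49 PB = 3.49 × 10^15 bytes = 3,490,000,000,000,000 bytes
1 GB = 1,000,000,000 bytes
3,490,000,000,000,000 / 1,000,000,000 = 3,490,000 GB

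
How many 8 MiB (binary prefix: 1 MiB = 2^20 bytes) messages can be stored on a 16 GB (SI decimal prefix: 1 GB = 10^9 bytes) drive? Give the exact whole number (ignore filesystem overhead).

1,907

Capacity: 16 GB = 16,000,000,000 bytes
Per item: 8 MiB = 8,388,608 bytes
⌊16,000,000,000 / 8,388,608⌋ = 1,907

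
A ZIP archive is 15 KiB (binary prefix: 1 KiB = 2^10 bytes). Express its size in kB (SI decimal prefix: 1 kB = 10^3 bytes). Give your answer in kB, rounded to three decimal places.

15 KiB × 1,024 bytes/KiB = 15,360 bytes
1 kB = 10^3 bytes = 1,000 bytes
15,360 / 1,000 = 15.360 kB

15.360 kB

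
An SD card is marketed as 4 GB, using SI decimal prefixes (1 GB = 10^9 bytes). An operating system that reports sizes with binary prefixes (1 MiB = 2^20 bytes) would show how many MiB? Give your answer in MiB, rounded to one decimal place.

4 GB = 4 × 10^9 bytes = 4,000,000,000 bytes
1 MiB = 2^20 bytes = 1,048,576 bytes
4,000,000,000 / 1,048,576 = 3,814.7 MiB

3,814.7 MiB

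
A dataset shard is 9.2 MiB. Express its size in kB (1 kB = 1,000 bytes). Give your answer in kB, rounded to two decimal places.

9.2 MiB = 9.2 × 2^20 bytes = 9,646,899.2 bytes
1 kB = 1,000 bytes
9,646,899.2 / 1,000 = 9,646.90 kB

9,646.90 kB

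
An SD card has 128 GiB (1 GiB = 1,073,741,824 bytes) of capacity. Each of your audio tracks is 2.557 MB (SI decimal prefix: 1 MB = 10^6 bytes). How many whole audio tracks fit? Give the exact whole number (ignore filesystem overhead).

Capacity: 128 GiB = 137,438,953,472 bytes
Per item: 2.557 MB = 2,557,000 bytes
⌊137,438,953,472 / 2,557,000⌋ = 53,750

53,750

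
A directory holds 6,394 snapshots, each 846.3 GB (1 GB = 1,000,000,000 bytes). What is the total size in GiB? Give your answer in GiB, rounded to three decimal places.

5,039,612.018 GiB

Total = 6,394 × 846.3 GB = 5411242.2 GB
= 5411242.2 × 1,000,000,000 bytes = 5,411,242,200,000,000 bytes
1 GiB = 1,073,741,824 bytes
5,411,242,200,000,000 / 1,073,741,824 = 5,039,612.018 GiB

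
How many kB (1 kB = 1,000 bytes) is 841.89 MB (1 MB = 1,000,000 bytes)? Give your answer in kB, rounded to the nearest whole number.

841.89 MB × 1,000,000 bytes/MB = 841,890,000 bytes
1 kB = 10^3 bytes = 1,000 bytes
841,890,000 / 1,000 = 841,890 kB

841,890 kB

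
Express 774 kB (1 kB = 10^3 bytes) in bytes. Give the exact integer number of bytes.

774 × 1,000 = 774,000 bytes  (1 kB = 10^3 bytes)

774,000 bytes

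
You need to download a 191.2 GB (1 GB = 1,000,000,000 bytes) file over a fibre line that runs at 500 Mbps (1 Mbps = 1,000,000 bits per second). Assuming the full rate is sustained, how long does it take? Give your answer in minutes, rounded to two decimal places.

191.2 GB = 191,200,000,000 bytes = 1,529,600,000,000 bits
500 Mbps = 500,000,000 bits/s
time = 1,529,600,000,000 / 500,000,000 = 3,059.200 s
3,059.200 s / 60 = 50.99 minutes

50.99 minutes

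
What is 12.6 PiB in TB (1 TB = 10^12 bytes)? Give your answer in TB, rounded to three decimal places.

12.6 PiB × 1,125,899,906,842,624 bytes/PiB = 14,186,338,826,217,062.4 bytes
1 TB = 1,000,000,000,000 bytes
14,186,338,826,217,062.4 / 1,000,000,000,000 = 14,186.339 TB

14,186.339 TB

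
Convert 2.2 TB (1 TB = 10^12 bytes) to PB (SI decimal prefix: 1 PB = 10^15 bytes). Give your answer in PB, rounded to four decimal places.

2.2 TB = 2.2 × 10^12 bytes = 2,200,000,000,000 bytes
1 PB = 1,000,000,000,000,000 bytes
2,200,000,000,000 / 1,000,000,000,000,000 = 0.0022 PB

0.0022 PB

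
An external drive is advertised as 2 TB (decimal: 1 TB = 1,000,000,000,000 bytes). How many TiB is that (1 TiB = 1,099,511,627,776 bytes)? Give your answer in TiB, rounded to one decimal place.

1.8 TiB

2 TB × 1,000,000,000,000 bytes/TB = 2,000,000,000,000 bytes
1 TiB = 2^40 bytes = 1,099,511,627,776 bytes
2,000,000,000,000 / 1,099,511,627,776 = 1.8 TiB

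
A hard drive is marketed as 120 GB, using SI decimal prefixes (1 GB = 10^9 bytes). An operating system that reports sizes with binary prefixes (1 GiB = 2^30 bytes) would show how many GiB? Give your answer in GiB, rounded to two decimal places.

120 GB × 1,000,000,000 bytes/GB = 120,000,000,000 bytes
1 GiB = 1,073,741,824 bytes
120,000,000,000 / 1,073,741,824 = 111.76 GiB

111.76 GiB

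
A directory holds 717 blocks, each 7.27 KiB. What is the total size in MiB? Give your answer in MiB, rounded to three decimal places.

Total = 717 × 7.27 KiB = 5212.59 KiB
= 5212.59 × 1,024 bytes = 5,337,692.16 bytes
1 MiB = 1,048,576 bytes
5,337,692.16 / 1,048,576 = 5.090 MiB

5.090 MiB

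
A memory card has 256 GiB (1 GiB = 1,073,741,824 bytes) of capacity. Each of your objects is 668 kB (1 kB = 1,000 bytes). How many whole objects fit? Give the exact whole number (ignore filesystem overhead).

Capacity: 256 GiB = 274,877,906,944 bytes
Per item: 668 kB = 668,000 bytes
⌊274,877,906,944 / 668,000⌋ = 411,493

411,493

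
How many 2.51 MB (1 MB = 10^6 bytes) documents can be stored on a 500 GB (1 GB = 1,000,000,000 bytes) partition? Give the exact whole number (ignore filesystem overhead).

199,203

Capacity: 500 GB = 500,000,000,000 bytes
Per item: 2.51 MB = 2,510,000 bytes
⌊500,000,000,000 / 2,510,000⌋ = 199,203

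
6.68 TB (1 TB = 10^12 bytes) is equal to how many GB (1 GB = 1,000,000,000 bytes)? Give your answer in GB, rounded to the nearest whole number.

6,680 GB

6.68 TB = 6.68 × 10^12 bytes = 6,680,000,000,000 bytes
1 GB = 10^9 bytes = 1,000,000,000 bytes
6,680,000,000,000 / 1,000,000,000 = 6,680 GB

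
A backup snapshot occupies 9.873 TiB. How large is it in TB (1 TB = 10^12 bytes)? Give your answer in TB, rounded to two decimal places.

10.86 TB

9.873 TiB = 9.873 × 2^40 bytes = 10,855,478,301,032.448 bytes
1 TB = 10^12 bytes = 1,000,000,000,000 bytes
10,855,478,301,032.448 / 1,000,000,000,000 = 10.86 TB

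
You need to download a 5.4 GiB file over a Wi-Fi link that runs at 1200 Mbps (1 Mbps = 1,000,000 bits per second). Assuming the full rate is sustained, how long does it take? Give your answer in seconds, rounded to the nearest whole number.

39 seconds

5.4 GiB = 5,798,205,849.6 bytes = 46,385,646,796.8 bits
1200 Mbps = 1,200,000,000 bits/s
time = 46,385,646,796.8 / 1,200,000,000 = 39 s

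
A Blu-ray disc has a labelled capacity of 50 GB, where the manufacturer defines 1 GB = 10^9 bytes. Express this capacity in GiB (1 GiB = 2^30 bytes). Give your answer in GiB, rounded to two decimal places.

50 GB × 1,000,000,000 bytes/GB = 50,000,000,000 bytes
1 GiB = 2^30 bytes = 1,073,741,824 bytes
50,000,000,000 / 1,073,741,824 = 46.57 GiB

46.57 GiB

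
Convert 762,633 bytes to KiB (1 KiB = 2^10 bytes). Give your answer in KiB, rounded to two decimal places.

744.76 KiB

762,633 bytes given.
1 KiB = 2^10 bytes = 1,024 bytes
762,633 / 1,024 = 744.76 KiB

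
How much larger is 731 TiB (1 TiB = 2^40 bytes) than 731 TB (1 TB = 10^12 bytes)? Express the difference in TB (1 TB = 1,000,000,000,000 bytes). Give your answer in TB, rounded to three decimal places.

72.743 TB

731 TiB = 731 × 1,099,511,627,776 = 803,742,999,904,256 bytes
731 TB = 731 × 1,000,000,000,000 = 731,000,000,000,000 bytes
difference = 72,742,999,904,256 bytes
72,742,999,904,256 / 1,000,000,000,000 = 72.743 TB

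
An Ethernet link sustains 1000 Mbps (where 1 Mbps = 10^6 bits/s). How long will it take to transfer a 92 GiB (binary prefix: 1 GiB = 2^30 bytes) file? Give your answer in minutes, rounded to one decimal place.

92 GiB = 98,784,247,808 bytes = 790,273,982,464 bits
1000 Mbps = 1,000,000,000 bits/s
time = 790,273,982,464 / 1,000,000,000 = 790.27 s
790.27 s / 60 = 13.2 minutes

13.2 minutes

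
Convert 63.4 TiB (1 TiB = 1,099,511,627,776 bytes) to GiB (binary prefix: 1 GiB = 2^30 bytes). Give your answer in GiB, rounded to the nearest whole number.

63.4 TiB × 1,099,511,627,776 bytes/TiB = 69,709,037,200,998.4 bytes
1 GiB = 1,073,741,824 bytes
69,709,037,200,998.4 / 1,073,741,824 = 64,922 GiB

64,922 GiB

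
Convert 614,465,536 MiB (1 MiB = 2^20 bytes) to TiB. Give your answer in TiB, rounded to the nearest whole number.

614,465,536 MiB = 614,465,536 × 2^20 bytes = 644,313,813,876,736 bytes
1 TiB = 1,099,511,627,776 bytes
644,313,813,876,736 / 1,099,511,627,776 = 586 TiB

586 TiB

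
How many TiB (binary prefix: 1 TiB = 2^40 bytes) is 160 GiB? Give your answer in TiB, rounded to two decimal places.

160 GiB × 1,073,741,824 bytes/GiB = 171,798,691,840 bytes
1 TiB = 1,099,511,627,776 bytes
171,798,691,840 / 1,099,511,627,776 = 0.16 TiB

0.16 TiB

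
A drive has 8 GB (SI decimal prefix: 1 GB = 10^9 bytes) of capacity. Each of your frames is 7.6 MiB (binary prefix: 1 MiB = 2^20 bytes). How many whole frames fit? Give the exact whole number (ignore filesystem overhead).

Capacity: 8 GB = 8,000,000,000 bytes
Per item: 7.6 MiB = 7,969,177.6 bytes
⌊8,000,000,000 / 7,969,177.6⌋ = 1,003

1,003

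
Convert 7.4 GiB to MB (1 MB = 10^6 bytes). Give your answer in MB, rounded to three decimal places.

7.4 GiB = 7.4 × 2^30 bytes = 7,945,689,497.6 bytes
1 MB = 10^6 bytes = 1,000,000 bytes
7,945,689,497.6 / 1,000,000 = 7,945.689 MB

7,945.689 MB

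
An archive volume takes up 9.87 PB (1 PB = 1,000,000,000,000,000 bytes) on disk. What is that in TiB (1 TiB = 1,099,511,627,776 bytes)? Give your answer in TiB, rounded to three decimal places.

9.87 PB × 1,000,000,000,000,000 bytes/PB = 9,870,000,000,000,000 bytes
1 TiB = 2^40 bytes = 1,099,511,627,776 bytes
9,870,000,000,000,000 / 1,099,511,627,776 = 8,976.713 TiB

8,976.713 TiB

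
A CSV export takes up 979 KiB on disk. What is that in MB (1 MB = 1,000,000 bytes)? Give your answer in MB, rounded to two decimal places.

1.00 MB

979 KiB = 979 × 2^10 bytes = 1,002,496 bytes
1 MB = 1,000,000 bytes
1,002,496 / 1,000,000 = 1.00 MB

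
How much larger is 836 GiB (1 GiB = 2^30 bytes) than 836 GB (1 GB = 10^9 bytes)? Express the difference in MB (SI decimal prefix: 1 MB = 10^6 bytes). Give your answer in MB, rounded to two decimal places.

836 GiB = 836 × 1,073,741,824 = 897,648,164,864 bytes
836 GB = 836 × 1,000,000,000 = 836,000,000,000 bytes
difference = 61,648,164,864 bytes
61,648,164,864 / 1,000,000 = 61,648.16 MB

61,648.16 MB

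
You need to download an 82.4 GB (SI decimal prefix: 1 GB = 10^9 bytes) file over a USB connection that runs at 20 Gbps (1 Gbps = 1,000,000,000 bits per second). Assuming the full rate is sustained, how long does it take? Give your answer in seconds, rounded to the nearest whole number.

33 seconds

82.4 GB = 82,400,000,000 bytes = 659,200,000,000 bits
20 Gbps = 20,000,000,000 bits/s
time = 659,200,000,000 / 20,000,000,000 = 33 s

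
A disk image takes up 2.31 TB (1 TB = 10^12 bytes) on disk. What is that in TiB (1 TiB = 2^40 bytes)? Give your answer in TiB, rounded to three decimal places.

2.31 TB × 1,000,000,000,000 bytes/TB = 2,310,000,000,000 bytes
1 TiB = 2^40 bytes = 1,099,511,627,776 bytes
2,310,000,000,000 / 1,099,511,627,776 = 2.101 TiB

2.101 TiB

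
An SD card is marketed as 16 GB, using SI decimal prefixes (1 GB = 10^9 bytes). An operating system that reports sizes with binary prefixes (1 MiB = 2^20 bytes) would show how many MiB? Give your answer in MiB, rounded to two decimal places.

15,258.79 MiB

16 GB × 1,000,000,000 bytes/GB = 16,000,000,000 bytes
1 MiB = 1,048,576 bytes
16,000,000,000 / 1,048,576 = 15,258.79 MiB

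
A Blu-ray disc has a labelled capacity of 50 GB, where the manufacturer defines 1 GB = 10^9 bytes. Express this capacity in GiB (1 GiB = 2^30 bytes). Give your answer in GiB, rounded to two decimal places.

50 GB = 50 × 10^9 bytes = 50,000,000,000 bytes
1 GiB = 1,073,741,824 bytes
50,000,000,000 / 1,073,741,824 = 46.57 GiB

46.57 GiB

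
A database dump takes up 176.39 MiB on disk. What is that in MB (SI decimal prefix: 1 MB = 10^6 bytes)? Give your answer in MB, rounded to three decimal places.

184.958 MB

176.39 MiB = 176.39 × 2^20 bytes = 184,958,320.64 bytes
1 MB = 1,000,000 bytes
184,958,320.64 / 1,000,000 = 184.958 MB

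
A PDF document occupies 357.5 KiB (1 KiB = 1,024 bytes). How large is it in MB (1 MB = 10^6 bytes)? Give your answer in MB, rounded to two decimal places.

0.37 MB

357.5 KiB × 1,024 bytes/KiB = 366,080 bytes
1 MB = 1,000,000 bytes
366,080 / 1,000,000 = 0.37 MB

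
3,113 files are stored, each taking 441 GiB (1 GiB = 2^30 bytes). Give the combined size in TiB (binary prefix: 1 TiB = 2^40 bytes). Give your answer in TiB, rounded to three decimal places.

1,340.657 TiB

Total = 3,113 × 441 GiB = 1,372,833 GiB
= 1,372,833 × 1,073,741,824 bytes = 1,474,068,209,467,392 bytes
1 TiB = 1,099,511,627,776 bytes
1,474,068,209,467,392 / 1,099,511,627,776 = 1,340.657 TiB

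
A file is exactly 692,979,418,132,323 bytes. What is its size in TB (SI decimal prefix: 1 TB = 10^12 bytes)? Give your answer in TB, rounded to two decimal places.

692,979,418,132,323 bytes given.
1 TB = 10^12 bytes = 1,000,000,000,000 bytes
692,979,418,132,323 / 1,000,000,000,000 = 692.98 TB

692.98 TB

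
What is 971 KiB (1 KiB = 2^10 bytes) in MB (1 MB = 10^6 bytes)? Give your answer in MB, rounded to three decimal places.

0.994 MB

971 KiB = 971 × 2^10 bytes = 994,304 bytes
1 MB = 1,000,000 bytes
994,304 / 1,000,000 = 0.994 MB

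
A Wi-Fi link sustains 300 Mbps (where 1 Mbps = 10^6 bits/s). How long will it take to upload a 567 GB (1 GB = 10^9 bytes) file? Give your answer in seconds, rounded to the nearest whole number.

567 GB = 567,000,000,000 bytes = 4,536,000,000,000 bits
300 Mbps = 300,000,000 bits/s
time = 4,536,000,000,000 / 300,000,000 = 15,120 s

15,120 seconds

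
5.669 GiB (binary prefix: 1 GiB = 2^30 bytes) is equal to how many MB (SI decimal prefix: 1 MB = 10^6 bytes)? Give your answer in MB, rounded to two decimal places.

6,087.04 MB

5.669 GiB × 1,073,741,824 bytes/GiB = 6,087,042,400.256 bytes
1 MB = 10^6 bytes = 1,000,000 bytes
6,087,042,400.256 / 1,000,000 = 6,087.04 MB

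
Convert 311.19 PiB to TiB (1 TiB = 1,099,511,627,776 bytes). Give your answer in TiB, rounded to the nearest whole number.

318,659 TiB

311.19 PiB × 1,125,899,906,842,624 bytes/PiB = 350,368,792,010,356,162.56 bytes
1 TiB = 1,099,511,627,776 bytes
350,368,792,010,356,162.56 / 1,099,511,627,776 = 318,659 TiB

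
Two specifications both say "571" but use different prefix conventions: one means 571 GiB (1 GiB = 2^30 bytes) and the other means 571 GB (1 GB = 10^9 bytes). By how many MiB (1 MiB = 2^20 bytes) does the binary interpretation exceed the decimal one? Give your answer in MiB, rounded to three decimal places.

571 GiB = 571 × 1,073,741,824 = 613,106,581,504 bytes
571 GB = 571 × 1,000,000,000 = 571,000,000,000 bytes
difference = 42,106,581,504 bytes
42,106,581,504 / 1,048,576 = 40,155.965 MiB

40,155.965 MiB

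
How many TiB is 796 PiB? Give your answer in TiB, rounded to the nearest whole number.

796 PiB × 1,125,899,906,842,624 bytes/PiB = 896,216,325,846,728,704 bytes
1 TiB = 1,099,511,627,776 bytes
896,216,325,846,728,704 / 1,099,511,627,776 = 815,104 TiB

815,104 TiB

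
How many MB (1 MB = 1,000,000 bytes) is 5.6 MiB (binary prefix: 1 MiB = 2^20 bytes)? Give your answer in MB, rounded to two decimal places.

5.6 MiB × 1,048,576 bytes/MiB = 5,872,025.6 bytes
1 MB = 10^6 bytes = 1,000,000 bytes
5,872,025.6 / 1,000,000 = 5.87 MB

5.87 MB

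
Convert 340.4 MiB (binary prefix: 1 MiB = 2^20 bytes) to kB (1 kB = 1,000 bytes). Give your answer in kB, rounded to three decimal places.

356,935.270 kB

340.4 MiB × 1,048,576 bytes/MiB = 356,935,270.4 bytes
1 kB = 1,000 bytes
356,935,270.4 / 1,000 = 356,935.270 kB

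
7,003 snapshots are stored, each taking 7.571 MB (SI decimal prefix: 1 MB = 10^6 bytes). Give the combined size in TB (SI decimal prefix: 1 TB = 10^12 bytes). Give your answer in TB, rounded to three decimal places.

0.053 TB

Total = 7,003 × 7.571 MB = 53019.713 MB
= 53019.713 × 1,000,000 bytes = 53,019,713,000 bytes
1 TB = 1,000,000,000,000 bytes
53,019,713,000 / 1,000,000,000,000 = 0.053 TB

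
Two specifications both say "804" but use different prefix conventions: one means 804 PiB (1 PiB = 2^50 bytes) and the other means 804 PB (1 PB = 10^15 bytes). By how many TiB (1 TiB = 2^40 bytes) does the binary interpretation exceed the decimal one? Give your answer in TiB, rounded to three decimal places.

804 PiB = 804 × 1,125,899,906,842,624 = 905,223,525,101,469,696 bytes
804 PB = 804 × 1,000,000,000,000,000 = 804,000,000,000,000,000 bytes
difference = 101,223,525,101,469,696 bytes
101,223,525,101,469,696 / 1,099,511,627,776 = 92,062.260 TiB

92,062.260 TiB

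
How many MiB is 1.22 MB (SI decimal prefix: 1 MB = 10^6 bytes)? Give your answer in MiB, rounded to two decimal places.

1.22 MB = 1.22 × 10^6 bytes = 1,220,000 bytes
1 MiB = 2^20 bytes = 1,048,576 bytes
1,220,000 / 1,048,576 = 1.16 MiB

1.16 MiB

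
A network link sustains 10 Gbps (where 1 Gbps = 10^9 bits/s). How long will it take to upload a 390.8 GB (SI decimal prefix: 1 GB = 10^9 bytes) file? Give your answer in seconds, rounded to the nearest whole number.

390.8 GB = 390,800,000,000 bytes = 3,126,400,000,000 bits
10 Gbps = 10,000,000,000 bits/s
time = 3,126,400,000,000 / 10,000,000,000 = 313 s

313 seconds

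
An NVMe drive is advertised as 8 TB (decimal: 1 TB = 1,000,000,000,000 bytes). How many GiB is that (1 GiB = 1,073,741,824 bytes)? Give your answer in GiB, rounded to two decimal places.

8 TB = 8 × 10^12 bytes = 8,000,000,000,000 bytes
1 GiB = 1,073,741,824 bytes
8,000,000,000,000 / 1,073,741,824 = 7,450.58 GiB

7,450.58 GiB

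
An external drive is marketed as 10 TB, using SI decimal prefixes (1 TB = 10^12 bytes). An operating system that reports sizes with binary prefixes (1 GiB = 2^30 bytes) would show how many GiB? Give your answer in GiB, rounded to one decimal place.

9,313.2 GiB

10 TB × 1,000,000,000,000 bytes/TB = 10,000,000,000,000 bytes
1 GiB = 1,073,741,824 bytes
10,000,000,000,000 / 1,073,741,824 = 9,313.2 GiB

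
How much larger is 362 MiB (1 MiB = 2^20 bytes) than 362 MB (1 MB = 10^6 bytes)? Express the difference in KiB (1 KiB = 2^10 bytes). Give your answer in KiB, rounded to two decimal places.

17,172.38 KiB

362 MiB = 362 × 1,048,576 = 379,584,512 bytes
362 MB = 362 × 1,000,000 = 362,000,000 bytes
difference = 17,584,512 bytes
17,584,512 / 1,024 = 17,172.38 KiB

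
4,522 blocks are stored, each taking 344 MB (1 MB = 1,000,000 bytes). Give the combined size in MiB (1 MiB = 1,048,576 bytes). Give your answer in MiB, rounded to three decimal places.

Total = 4,522 × 344 MB = 1,555,568 MB
= 1,555,568 × 1,000,000 bytes = 1,555,568,000,000 bytes
1 MiB = 1,048,576 bytes
1,555,568,000,000 / 1,048,576 = 1,483,505.249 MiB

1,483,505.249 MiB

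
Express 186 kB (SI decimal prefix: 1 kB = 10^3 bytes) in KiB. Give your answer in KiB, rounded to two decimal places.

181.64 KiB

186 kB = 186 × 10^3 bytes = 186,000 bytes
1 KiB = 2^10 bytes = 1,024 bytes
186,000 / 1,024 = 181.64 KiB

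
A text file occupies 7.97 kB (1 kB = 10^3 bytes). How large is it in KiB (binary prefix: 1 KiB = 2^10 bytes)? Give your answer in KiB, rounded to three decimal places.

7.783 KiB

7.97 kB = 7.97 × 10^3 bytes = 7,970 bytes
1 KiB = 1,024 bytes
7,970 / 1,024 = 7.783 KiB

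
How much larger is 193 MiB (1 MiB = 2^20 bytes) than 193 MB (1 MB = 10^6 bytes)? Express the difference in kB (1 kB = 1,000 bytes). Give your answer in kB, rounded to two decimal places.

193 MiB = 193 × 1,048,576 = 202,375,168 bytes
193 MB = 193 × 1,000,000 = 193,000,000 bytes
difference = 9,375,168 bytes
9,375,168 / 1,000 = 9,375.17 kB

9,375.17 kB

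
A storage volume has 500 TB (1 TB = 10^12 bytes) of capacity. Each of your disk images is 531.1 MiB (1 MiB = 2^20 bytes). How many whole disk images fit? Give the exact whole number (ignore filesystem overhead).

897,829

Capacity: 500 TB = 500,000,000,000,000 bytes
Per item: 531.1 MiB = 556,898,713.6 bytes
⌊500,000,000,000,000 / 556,898,713.6⌋ = 897,829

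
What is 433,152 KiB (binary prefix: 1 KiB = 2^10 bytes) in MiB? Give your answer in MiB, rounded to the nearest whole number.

423 MiB

433,152 KiB × 1,024 bytes/KiB = 443,547,648 bytes
1 MiB = 2^20 bytes = 1,048,576 bytes
443,547,648 / 1,048,576 = 423 MiB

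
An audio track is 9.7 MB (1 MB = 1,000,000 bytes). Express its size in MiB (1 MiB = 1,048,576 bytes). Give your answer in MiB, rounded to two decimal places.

9.25 MiB

9.7 MB = 9.7 × 10^6 bytes = 9,700,000 bytes
1 MiB = 1,048,576 bytes
9,700,000 / 1,048,576 = 9.25 MiB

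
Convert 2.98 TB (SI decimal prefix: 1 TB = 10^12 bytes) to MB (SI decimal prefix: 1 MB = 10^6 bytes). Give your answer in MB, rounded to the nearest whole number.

2,980,000 MB

2.98 TB = 2.98 × 10^12 bytes = 2,980,000,000,000 bytes
1 MB = 1,000,000 bytes
2,980,000,000,000 / 1,000,000 = 2,980,000 MB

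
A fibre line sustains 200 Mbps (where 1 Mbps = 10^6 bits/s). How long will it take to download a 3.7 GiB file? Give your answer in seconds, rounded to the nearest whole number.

3.7 GiB = 3,972,844,748.8 bytes = 31,782,757,990.4 bits
200 Mbps = 200,000,000 bits/s
time = 31,782,757,990.4 / 200,000,000 = 159 s

159 seconds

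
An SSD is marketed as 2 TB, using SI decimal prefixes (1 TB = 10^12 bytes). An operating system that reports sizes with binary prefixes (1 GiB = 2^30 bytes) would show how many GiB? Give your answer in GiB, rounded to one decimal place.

2 TB = 2 × 10^12 bytes = 2,000,000,000,000 bytes
1 GiB = 2^30 bytes = 1,073,741,824 bytes
2,000,000,000,000 / 1,073,741,824 = 1,862.6 GiB

1,862.6 GiB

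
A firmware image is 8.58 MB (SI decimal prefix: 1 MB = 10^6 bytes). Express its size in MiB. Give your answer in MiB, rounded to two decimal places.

8.18 MiB

8.58 MB = 8.58 × 10^6 bytes = 8,580,000 bytes
1 MiB = 1,048,576 bytes
8,580,000 / 1,048,576 = 8.18 MiB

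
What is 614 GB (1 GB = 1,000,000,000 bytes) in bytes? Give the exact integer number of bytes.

614 × 1,000,000,000 = 614,000,000,000 bytes  (1 GB = 10^9 bytes)

614,000,000,000 bytes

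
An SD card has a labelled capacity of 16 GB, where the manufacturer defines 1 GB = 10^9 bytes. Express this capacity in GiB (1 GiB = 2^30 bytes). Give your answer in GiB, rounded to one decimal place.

14.9 GiB

16 GB = 16 × 10^9 bytes = 16,000,000,000 bytes
1 GiB = 2^30 bytes = 1,073,741,824 bytes
16,000,000,000 / 1,073,741,824 = 14.9 GiB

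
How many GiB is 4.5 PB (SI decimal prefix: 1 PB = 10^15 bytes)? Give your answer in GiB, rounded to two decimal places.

4.5 PB × 1,000,000,000,000,000 bytes/PB = 4,500,000,000,000,000 bytes
1 GiB = 2^30 bytes = 1,073,741,824 bytes
4,500,000,000,000,000 / 1,073,741,824 = 4,190,951.59 GiB

4,190,951.59 GiB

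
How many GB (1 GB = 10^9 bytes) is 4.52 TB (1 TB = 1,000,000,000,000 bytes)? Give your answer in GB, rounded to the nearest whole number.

4.52 TB × 1,000,000,000,000 bytes/TB = 4,520,000,000,000 bytes
1 GB = 10^9 bytes = 1,000,000,000 bytes
4,520,000,000,000 / 1,000,000,000 = 4,520 GB

4,520 GB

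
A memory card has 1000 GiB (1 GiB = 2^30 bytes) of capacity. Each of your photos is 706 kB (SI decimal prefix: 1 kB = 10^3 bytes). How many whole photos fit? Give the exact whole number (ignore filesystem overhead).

1,520,880

Capacity: 1000 GiB = 1,073,741,824,000 bytes
Per item: 706 kB = 706,000 bytes
⌊1,073,741,824,000 / 706,000⌋ = 1,520,880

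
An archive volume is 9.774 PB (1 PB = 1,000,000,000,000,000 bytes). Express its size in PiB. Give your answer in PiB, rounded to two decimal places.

8.68 PiB

9.774 PB = 9.774 × 10^15 bytes = 9,774,000,000,000,000 bytes
1 PiB = 2^50 bytes = 1,125,899,906,842,624 bytes
9,774,000,000,000,000 / 1,125,899,906,842,624 = 8.68 PiB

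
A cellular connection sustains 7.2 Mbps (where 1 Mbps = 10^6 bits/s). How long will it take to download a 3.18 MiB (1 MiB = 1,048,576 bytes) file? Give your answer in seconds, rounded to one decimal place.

3.18 MiB = 3,334,471.68 bytes = 26,675,773.44 bits
7.2 Mbps = 7,200,000 bits/s
time = 26,675,773.44 / 7,200,000 = 3.7 s

3.7 seconds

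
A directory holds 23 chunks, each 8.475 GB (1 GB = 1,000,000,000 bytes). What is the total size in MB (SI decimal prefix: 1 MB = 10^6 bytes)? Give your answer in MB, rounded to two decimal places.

194,925.00 MB

Total = 23 × 8.475 GB = 194.925 GB
= 194.925 × 1,000,000,000 bytes = 194,925,000,000 bytes
1 MB = 1,000,000 bytes
194,925,000,000 / 1,000,000 = 194,925.00 MB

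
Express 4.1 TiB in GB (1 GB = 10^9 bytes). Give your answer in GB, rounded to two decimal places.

4,508.00 GB

4.1 TiB = 4.1 × 2^40 bytes = 4,507,997,673,881.6 bytes
1 GB = 1,000,000,000 bytes
4,507,997,673,881.6 / 1,000,000,000 = 4,508.00 GB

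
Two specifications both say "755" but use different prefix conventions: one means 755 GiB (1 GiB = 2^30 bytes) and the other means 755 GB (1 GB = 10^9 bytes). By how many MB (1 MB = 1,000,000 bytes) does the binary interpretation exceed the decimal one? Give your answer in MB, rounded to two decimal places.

755 GiB = 755 × 1,073,741,824 = 810,675,077,120 bytes
755 GB = 755 × 1,000,000,000 = 755,000,000,000 bytes
difference = 55,675,077,120 bytes
55,675,077,120 / 1,000,000 = 55,675.08 MB

55,675.08 MB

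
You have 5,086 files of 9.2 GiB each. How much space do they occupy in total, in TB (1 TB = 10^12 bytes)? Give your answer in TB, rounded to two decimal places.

50.24 TB

Total = 5,086 × 9.2 GiB = 46791.2 GiB
= 46791.2 × 1,073,741,824 bytes = 50,241,668,435,148.8 bytes
1 TB = 1,000,000,000,000 bytes
50,241,668,435,148.8 / 1,000,000,000,000 = 50.24 TB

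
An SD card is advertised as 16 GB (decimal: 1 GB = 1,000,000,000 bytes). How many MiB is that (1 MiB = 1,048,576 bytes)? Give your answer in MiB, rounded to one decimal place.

16 GB × 1,000,000,000 bytes/GB = 16,000,000,000 bytes
1 MiB = 2^20 bytes = 1,048,576 bytes
16,000,000,000 / 1,048,576 = 15,258.8 MiB

15,258.8 MiB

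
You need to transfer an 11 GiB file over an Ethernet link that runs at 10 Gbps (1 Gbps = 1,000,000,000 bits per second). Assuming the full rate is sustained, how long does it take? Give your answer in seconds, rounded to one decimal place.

11 GiB = 11,811,160,064 bytes = 94,489,280,512 bits
10 Gbps = 10,000,000,000 bits/s
time = 94,489,280,512 / 10,000,000,000 = 9.4 s

9.4 seconds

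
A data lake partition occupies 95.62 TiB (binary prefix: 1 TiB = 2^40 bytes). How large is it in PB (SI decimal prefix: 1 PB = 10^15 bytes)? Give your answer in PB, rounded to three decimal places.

95.62 TiB = 95.62 × 2^40 bytes = 105,135,301,847,941.12 bytes
1 PB = 1,000,000,000,000,000 bytes
105,135,301,847,941.12 / 1,000,000,000,000,000 = 0.105 PB

0.105 PB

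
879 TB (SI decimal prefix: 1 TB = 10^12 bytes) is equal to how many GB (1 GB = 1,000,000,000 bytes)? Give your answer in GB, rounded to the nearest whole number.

879 TB = 879 × 10^12 bytes = 879,000,000,000,000 bytes
1 GB = 10^9 bytes = 1,000,000,000 bytes
879,000,000,000,000 / 1,000,000,000 = 879,000 GB

879,000 GB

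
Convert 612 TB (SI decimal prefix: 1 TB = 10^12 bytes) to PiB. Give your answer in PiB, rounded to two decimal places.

612 TB × 1,000,000,000,000 bytes/TB = 612,000,000,000,000 bytes
1 PiB = 2^50 bytes = 1,125,899,906,842,624 bytes
612,000,000,000,000 / 1,125,899,906,842,624 = 0.54 PiB

0.54 PiB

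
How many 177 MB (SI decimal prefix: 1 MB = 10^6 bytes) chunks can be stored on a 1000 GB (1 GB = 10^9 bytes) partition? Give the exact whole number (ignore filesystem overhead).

Capacity: 1000 GB = 1,000,000,000,000 bytes
Per item: 177 MB = 177,000,000 bytes
⌊1,000,000,000,000 / 177,000,000⌋ = 5,649

5,649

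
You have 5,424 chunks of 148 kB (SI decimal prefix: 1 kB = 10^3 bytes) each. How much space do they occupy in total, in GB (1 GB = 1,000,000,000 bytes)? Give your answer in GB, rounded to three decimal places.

0.803 GB

Total = 5,424 × 148 kB = 802,752 kB
= 802,752 × 1,000 bytes = 802,752,000 bytes
1 GB = 1,000,000,000 bytes
802,752,000 / 1,000,000,000 = 0.803 GB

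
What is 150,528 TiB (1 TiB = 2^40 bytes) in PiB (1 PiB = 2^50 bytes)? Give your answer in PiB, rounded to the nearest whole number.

150,528 TiB = 150,528 × 2^40 bytes = 165,507,286,305,865,728 bytes
1 PiB = 1,125,899,906,842,624 bytes
165,507,286,305,865,728 / 1,125,899,906,842,624 = 147 PiB

147 PiB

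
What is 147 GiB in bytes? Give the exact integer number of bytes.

147 × 1,073,741,824 = 157,840,048,128 bytes  (1 GiB = 2^30 bytes)

157,840,048,128 bytes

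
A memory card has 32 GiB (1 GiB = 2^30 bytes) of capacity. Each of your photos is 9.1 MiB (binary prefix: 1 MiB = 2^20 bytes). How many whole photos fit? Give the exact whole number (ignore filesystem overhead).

3,600

Capacity: 32 GiB = 34,359,738,368 bytes
Per item: 9.1 MiB = 9,542,041.6 bytes
⌊34,359,738,368 / 9,542,041.6⌋ = 3,600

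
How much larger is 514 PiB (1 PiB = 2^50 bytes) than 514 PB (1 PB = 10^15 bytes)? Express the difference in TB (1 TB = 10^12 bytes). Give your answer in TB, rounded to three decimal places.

514 PiB = 514 × 1,125,899,906,842,624 = 578,712,552,117,108,736 bytes
514 PB = 514 × 1,000,000,000,000,000 = 514,000,000,000,000,000 bytes
difference = 64,712,552,117,108,736 bytes
64,712,552,117,108,736 / 1,000,000,000,000 = 64,712.552 TB

64,712.552 TB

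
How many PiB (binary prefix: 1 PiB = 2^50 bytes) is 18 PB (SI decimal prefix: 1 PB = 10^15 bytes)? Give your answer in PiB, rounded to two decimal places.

18 PB = 18 × 10^15 bytes = 18,000,000,000,000,000 bytes
1 PiB = 2^50 bytes = 1,125,899,906,842,624 bytes
18,000,000,000,000,000 / 1,125,899,906,842,624 = 15.99 PiB

15.99 PiB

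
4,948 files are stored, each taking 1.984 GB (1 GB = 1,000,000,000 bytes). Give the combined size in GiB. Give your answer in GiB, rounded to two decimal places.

9,142.64 GiB

Total = 4,948 × 1.984 GB = 9816.832 GB
= 9816.832 × 1,000,000,000 bytes = 9,816,832,000,000 bytes
1 GiB = 1,073,741,824 bytes
9,816,832,000,000 / 1,073,741,824 = 9,142.64 GiB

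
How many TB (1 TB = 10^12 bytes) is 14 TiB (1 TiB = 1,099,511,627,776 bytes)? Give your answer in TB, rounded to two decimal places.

15.39 TB

14 TiB = 14 × 2^40 bytes = 15,393,162,788,864 bytes
1 TB = 1,000,000,000,000 bytes
15,393,162,788,864 / 1,000,000,000,000 = 15.39 TB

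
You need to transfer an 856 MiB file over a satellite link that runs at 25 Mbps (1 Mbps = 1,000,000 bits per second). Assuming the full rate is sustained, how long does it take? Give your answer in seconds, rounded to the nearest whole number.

856 MiB = 897,581,056 bytes = 7,180,648,448 bits
25 Mbps = 25,000,000 bits/s
time = 7,180,648,448 / 25,000,000 = 287 s

287 seconds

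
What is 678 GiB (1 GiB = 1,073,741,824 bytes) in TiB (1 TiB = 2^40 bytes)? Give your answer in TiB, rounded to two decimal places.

0.66 TiB

678 GiB × 1,073,741,824 bytes/GiB = 727,996,956,672 bytes
1 TiB = 2^40 bytes = 1,099,511,627,776 bytes
727,996,956,672 / 1,099,511,627,776 = 0.66 TiB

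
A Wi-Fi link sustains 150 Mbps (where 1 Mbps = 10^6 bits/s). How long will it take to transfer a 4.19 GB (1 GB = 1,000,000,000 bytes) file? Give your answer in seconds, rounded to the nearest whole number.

4.19 GB = 4,190,000,000 bytes = 33,520,000,000 bits
150 Mbps = 150,000,000 bits/s
time = 33,520,000,000 / 150,000,000 = 223 s

223 seconds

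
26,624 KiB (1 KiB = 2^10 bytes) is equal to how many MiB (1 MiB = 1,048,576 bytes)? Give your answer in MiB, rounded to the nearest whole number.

26 MiB

26,624 KiB = 26,624 × 2^10 bytes = 27,262,976 bytes
1 MiB = 1,048,576 bytes
27,262,976 / 1,048,576 = 26 MiB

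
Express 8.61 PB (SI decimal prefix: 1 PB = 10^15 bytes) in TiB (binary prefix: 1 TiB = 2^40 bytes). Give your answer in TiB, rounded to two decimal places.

8.61 PB × 1,000,000,000,000,000 bytes/PB = 8,610,000,000,000,000 bytes
1 TiB = 1,099,511,627,776 bytes
8,610,000,000,000,000 / 1,099,511,627,776 = 7,830.75 TiB

7,830.75 TiB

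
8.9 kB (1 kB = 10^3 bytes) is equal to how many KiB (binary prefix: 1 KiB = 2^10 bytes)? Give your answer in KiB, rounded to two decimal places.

8.9 kB = 8.9 × 10^3 bytes = 8,900 bytes
1 KiB = 1,024 bytes
8,900 / 1,024 = 8.69 KiB

8.69 KiB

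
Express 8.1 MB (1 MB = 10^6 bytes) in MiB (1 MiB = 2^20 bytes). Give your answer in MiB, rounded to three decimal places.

7.725 MiB

8.1 MB × 1,000,000 bytes/MB = 8,100,000 bytes
1 MiB = 1,048,576 bytes
8,100,000 / 1,048,576 = 7.725 MiB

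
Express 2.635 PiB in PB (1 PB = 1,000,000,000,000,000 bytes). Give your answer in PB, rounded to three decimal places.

2.967 PB

2.635 PiB = 2.635 × 2^50 bytes = 2,966,746,254,530,314.24 bytes
1 PB = 10^15 bytes = 1,000,000,000,000,000 bytes
2,966,746,254,530,314.24 / 1,000,000,000,000,000 = 2.967 PB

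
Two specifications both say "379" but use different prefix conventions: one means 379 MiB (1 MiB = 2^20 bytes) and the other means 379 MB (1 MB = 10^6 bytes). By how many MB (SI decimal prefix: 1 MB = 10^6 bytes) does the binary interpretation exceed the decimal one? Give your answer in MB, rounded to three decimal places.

379 MiB = 379 × 1,048,576 = 397,410,304 bytes
379 MB = 379 × 1,000,000 = 379,000,000 bytes
difference = 18,410,304 bytes
18,410,304 / 1,000,000 = 18.410 MB

18.410 MB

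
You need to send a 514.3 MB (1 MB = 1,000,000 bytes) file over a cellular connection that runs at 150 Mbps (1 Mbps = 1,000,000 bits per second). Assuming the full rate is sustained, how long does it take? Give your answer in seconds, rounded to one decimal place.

27.4 seconds

514.3 MB = 514,300,000 bytes = 4,114,400,000 bits
150 Mbps = 150,000,000 bits/s
time = 4,114,400,000 / 150,000,000 = 27.4 s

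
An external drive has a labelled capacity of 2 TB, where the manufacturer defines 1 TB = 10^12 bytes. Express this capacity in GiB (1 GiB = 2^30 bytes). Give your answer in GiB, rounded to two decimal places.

1,862.65 GiB

2 TB = 2 × 10^12 bytes = 2,000,000,000,000 bytes
1 GiB = 2^30 bytes = 1,073,741,824 bytes
2,000,000,000,000 / 1,073,741,824 = 1,862.65 GiB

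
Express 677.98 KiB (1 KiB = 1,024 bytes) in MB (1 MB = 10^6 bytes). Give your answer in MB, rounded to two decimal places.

0.69 MB

677.98 KiB = 677.98 × 2^10 bytes = 694,251.52 bytes
1 MB = 1,000,000 bytes
694,251.52 / 1,000,000 = 0.69 MB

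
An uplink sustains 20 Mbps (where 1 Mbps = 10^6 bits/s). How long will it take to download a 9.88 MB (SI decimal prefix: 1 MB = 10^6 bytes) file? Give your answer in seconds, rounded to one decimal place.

4.0 seconds

9.88 MB = 9,880,000 bytes = 79,040,000 bits
20 Mbps = 20,000,000 bits/s
time = 79,040,000 / 20,000,000 = 4.0 s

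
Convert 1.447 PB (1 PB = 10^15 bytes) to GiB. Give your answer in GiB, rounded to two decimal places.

1.447 PB × 1,000,000,000,000,000 bytes/PB = 1,447,000,000,000,000 bytes
1 GiB = 2^30 bytes = 1,073,741,824 bytes
1,447,000,000,000,000 / 1,073,741,824 = 1,347,623.77 GiB

1,347,623.77 GiB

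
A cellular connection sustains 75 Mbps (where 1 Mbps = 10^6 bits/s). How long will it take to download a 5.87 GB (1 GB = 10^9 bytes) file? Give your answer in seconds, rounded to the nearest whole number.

5.87 GB = 5,870,000,000 bytes = 46,960,000,000 bits
75 Mbps = 75,000,000 bits/s
time = 46,960,000,000 / 75,000,000 = 626 s

626 seconds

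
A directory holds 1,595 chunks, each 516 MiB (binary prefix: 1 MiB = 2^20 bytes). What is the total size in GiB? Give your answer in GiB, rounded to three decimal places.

803.730 GiB

Total = 1,595 × 516 MiB = 823,020 MiB
= 823,020 × 1,048,576 bytes = 862,999,019,520 bytes
1 GiB = 1,073,741,824 bytes
862,999,019,520 / 1,073,741,824 = 803.730 GiB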